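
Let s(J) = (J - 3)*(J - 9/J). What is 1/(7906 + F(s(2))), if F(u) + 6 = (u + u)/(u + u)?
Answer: 1/7901 ≈ 0.00012657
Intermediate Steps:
s(J) = (-3 + J)*(J - 9/J)
F(u) = -5 (F(u) = -6 + (u + u)/(u + u) = -6 + (2*u)/((2*u)) = -6 + (2*u)*(1/(2*u)) = -6 + 1 = -5)
1/(7906 + F(s(2))) = 1/(7906 - 5) = 1/7901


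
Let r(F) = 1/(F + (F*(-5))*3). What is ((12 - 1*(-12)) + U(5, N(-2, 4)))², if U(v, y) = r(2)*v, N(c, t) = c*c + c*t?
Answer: 444889/784 ≈ 567.46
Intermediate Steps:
N(c, t) = c² + c*t
r(F) = -1/(14*F) (r(F) = 1/(F - 5*F*3) = 1/(F - 15*F) = 1/(-14*F) = -1/(14*F))
U(v, y) = -v/28 (U(v, y) = (-1/14/2)*v = (-1/14*½)*v = -v/28)
((12 - 1*(-12)) + U(5, N(-2, 4)))² = ((12 - 1*(-12)) - 1/28*5)² = ((12 + 12) - 5/28)² = (24 - 5/28)² = (667/28)² = 444889/784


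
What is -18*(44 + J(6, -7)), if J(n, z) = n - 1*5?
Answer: -810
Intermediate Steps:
J(n, z) = -5 + n (J(n, z) = n - 5 = -5 + n)
-18*(44 + J(6, -7)) = -18*(44 + (-5 + 6)) = -18*(44 + 1) = -18*45 = -810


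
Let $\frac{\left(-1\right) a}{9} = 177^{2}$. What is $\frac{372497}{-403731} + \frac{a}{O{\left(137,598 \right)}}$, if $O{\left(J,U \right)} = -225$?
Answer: $\frac{12639176074}{10093275} \approx 1252.2$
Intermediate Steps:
$a = -281961$ ($a = - 9 \cdot 177^{2} = \left(-9\right) 31329 = -281961$)
$\frac{372497}{-403731} + \frac{a}{O{\left(137,598 \right)}} = \frac{372497}{-403731} - \frac{281961}{-225} = 372497 \left(- \frac{1}{403731}\right) - - \frac{31329}{25} = - \frac{372497}{403731} + \frac{31329}{25} = \frac{12639176074}{10093275}$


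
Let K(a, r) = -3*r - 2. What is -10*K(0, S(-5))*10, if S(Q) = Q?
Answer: -1300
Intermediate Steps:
K(a, r) = -2 - 3*r
-10*K(0, S(-5))*10 = -10*(-2 - 3*(-5))*10 = -10*(-2 + 15)*10 = -10*13*10 = -130*10 = -1300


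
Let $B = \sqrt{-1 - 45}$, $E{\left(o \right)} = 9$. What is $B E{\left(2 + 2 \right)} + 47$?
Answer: $47 + 9 i \sqrt{46} \approx 47.0 + 61.041 i$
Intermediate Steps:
$B = i \sqrt{46}$ ($B = \sqrt{-46} = i \sqrt{46} \approx 6.7823 i$)
$B E{\left(2 + 2 \right)} + 47 = i \sqrt{46} \cdot 9 + 47 = 9 i \sqrt{46} + 47 = 47 + 9 i \sqrt{46}$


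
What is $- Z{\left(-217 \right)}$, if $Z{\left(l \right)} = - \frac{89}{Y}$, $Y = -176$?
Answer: $- \frac{89}{176} \approx -0.50568$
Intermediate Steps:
$Z{\left(l \right)} = \frac{89}{176}$ ($Z{\left(l \right)} = - \frac{89}{-176} = \left(-89\right) \left(- \frac{1}{176}\right) = \frac{89}{176}$)
$- Z{\left(-217 \right)} = \left(-1\right) \frac{89}{176} = - \frac{89}{176}$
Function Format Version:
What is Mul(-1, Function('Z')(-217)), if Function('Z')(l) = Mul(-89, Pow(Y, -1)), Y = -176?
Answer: Rational(-89, 176) ≈ -0.50568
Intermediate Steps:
Function('Z')(l) = Rational(89, 176) (Function('Z')(l) = Mul(-89, Pow(-176, -1)) = Mul(-89, Rational(-1, 176)) = Rational(89, 176))
Mul(-1, Function('Z')(-217)) = Mul(-1, Rational(89, 176)) = Rational(-89, 176)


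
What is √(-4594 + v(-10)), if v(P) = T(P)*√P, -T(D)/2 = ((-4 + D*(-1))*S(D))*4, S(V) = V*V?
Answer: √(-4594 - 4800*I*√10) ≈ 75.05 - 101.13*I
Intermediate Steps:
S(V) = V²
T(D) = -8*D²*(-4 - D) (T(D) = -2*(-4 + D*(-1))*D²*4 = -2*(-4 - D)*D²*4 = -2*D²*(-4 - D)*4 = -8*D²*(-4 - D))
v(P) = 8*P^(5/2)*(4 + P) (v(P) = (8*P²*(4 + P))*√P = 8*P^(5/2)*(4 + P))
√(-4594 + v(-10)) = √(-4594 + 8*(-10)^(5/2)*(4 - 10)) = √(-4594 + 8*(100*I*√10)*(-6)) = √(-4594 - 4800*I*√10)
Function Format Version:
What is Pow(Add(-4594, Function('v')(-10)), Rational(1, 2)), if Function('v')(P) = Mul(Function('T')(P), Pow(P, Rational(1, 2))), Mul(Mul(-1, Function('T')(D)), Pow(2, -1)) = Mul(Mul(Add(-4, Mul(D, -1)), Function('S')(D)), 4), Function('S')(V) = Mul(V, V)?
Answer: Pow(Add(-4594, Mul(-4800, I, Pow(10, Rational(1, 2)))), Rational(1, 2)) ≈ Add(75.050, Mul(-101.13, I))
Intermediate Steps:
Function('S')(V) = Pow(V, 2)
Function('T')(D) = Mul(-8, Pow(D, 2), Add(-4, Mul(-1, D))) (Function('T')(D) = Mul(-2, Mul(Mul(Add(-4, Mul(D, -1)), Pow(D, 2)), 4)) = Mul(-2, Mul(Mul(Add(-4, Mul(-1, D)), Pow(D, 2)), 4)) = Mul(-2, Mul(Mul(Pow(D, 2), Add(-4, Mul(-1, D))), 4)) = Mul(-2, Mul(4, Pow(D, 2), Add(-4, Mul(-1, D)))) = Mul(-8, Pow(D, 2), Add(-4, Mul(-1, D))))
Function('v')(P) = Mul(8, Pow(P, Rational(5, 2)), Add(4, P)) (Function('v')(P) = Mul(Mul(8, Pow(P, 2), Add(4, P)), Pow(P, Rational(1, 2))) = Mul(8, Pow(P, Rational(5, 2)), Add(4, P)))
Pow(Add(-4594, Function('v')(-10)), Rational(1, 2)) = Pow(Add(-4594, Mul(8, Pow(-10, Rational(5, 2)), Add(4, -10))), Rational(1, 2)) = Pow(Add(-4594, Mul(8, Mul(100, I, Pow(10, Rational(1, 2))), -6)), Rational(1, 2)) = Pow(Add(-4594, Mul(-4800, I, Pow(10, Rational(1, 2)))), Rational(1, 2))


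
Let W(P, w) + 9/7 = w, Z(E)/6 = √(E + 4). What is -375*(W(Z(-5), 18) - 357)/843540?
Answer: 29775/196826 ≈ 0.15128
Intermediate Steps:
Z(E) = 6*√(4 + E) (Z(E) = 6*√(E + 4) = 6*√(4 + E))
W(P, w) = -9/7 + w
-375*(W(Z(-5), 18) - 357)/843540 = -375*((-9/7 + 18) - 357)/843540 = -375*(117/7 - 357)*(1/843540) = -375*(-2382/7)*(1/843540) = (893250/7)*(1/843540) = 29775/196826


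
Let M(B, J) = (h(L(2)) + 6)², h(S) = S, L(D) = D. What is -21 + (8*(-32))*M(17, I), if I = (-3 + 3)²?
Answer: -16405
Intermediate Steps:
I = 0 (I = 0² = 0)
M(B, J) = 64 (M(B, J) = (2 + 6)² = 8² = 64)
-21 + (8*(-32))*M(17, I) = -21 + (8*(-32))*64 = -21 - 256*64 = -21 - 16384 = -16405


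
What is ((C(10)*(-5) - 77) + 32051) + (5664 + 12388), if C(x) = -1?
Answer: 50031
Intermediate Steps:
((C(10)*(-5) - 77) + 32051) + (5664 + 12388) = ((-1*(-5) - 77) + 32051) + (5664 + 12388) = ((5 - 77) + 32051) + 18052 = (-72 + 32051) + 18052 = 31979 + 18052 = 50031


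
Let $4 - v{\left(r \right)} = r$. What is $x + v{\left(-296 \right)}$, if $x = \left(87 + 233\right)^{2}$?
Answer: $102700$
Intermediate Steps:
$x = 102400$ ($x = 320^{2} = 102400$)
$v{\left(r \right)} = 4 - r$
$x + v{\left(-296 \right)} = 102400 + \left(4 - -296\right) = 102400 + \left(4 + 296\right) = 102400 + 300 = 102700$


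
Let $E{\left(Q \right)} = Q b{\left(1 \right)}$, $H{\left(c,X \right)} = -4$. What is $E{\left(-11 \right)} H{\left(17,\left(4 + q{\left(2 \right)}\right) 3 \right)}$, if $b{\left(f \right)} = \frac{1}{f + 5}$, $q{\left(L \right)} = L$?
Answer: $\frac{22}{3} \approx 7.3333$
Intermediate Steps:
$b{\left(f \right)} = \frac{1}{5 + f}$
$E{\left(Q \right)} = \frac{Q}{6}$ ($E{\left(Q \right)} = \frac{Q}{5 + 1} = \frac{Q}{6}$)
$E{\left(-11 \right)} H{\left(17,\left(4 + q{\left(2 \right)}\right) 3 \right)} = \frac{1}{6} \left(-11\right) \left(-4\right) = \left(- \frac{11}{6}\right) \left(-4\right) = \frac{22}{3}$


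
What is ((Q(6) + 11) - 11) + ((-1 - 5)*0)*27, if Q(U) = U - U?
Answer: 0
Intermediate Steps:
Q(U) = 0
((Q(6) + 11) - 11) + ((-1 - 5)*0)*27 = ((0 + 11) - 11) + ((-1 - 5)*0)*27 = (11 - 11) - 6*0*27 = 0 + 0*27 = 0 + 0 = 0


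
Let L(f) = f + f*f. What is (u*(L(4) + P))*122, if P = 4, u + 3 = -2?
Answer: -14640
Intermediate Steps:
u = -5 (u = -3 - 2 = -5)
L(f) = f + f²
(u*(L(4) + P))*122 = -5*(4*(1 + 4) + 4)*122 = -5*(4*5 + 4)*122 = -5*(20 + 4)*122 = -5*24*122 = -120*122 = -14640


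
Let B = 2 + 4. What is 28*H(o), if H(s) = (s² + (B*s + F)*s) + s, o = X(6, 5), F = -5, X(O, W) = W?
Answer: 4340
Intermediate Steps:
B = 6
o = 5
H(s) = s + s² + s*(-5 + 6*s) (H(s) = (s² + (6*s - 5)*s) + s = (s² + (-5 + 6*s)*s) + s = (s² + s*(-5 + 6*s)) + s = s + s² + s*(-5 + 6*s))
28*H(o) = 28*(5*(-4 + 7*5)) = 28*(5*(-4 + 35)) = 28*(5*31) = 28*155 = 4340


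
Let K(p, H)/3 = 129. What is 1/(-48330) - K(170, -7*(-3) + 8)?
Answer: -18703711/48330 ≈ -387.00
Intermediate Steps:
K(p, H) = 387 (K(p, H) = 3*129 = 387)
1/(-48330) - K(170, -7*(-3) + 8) = 1/(-48330) - 1*387 = -1/48330 - 387 = -18703711/48330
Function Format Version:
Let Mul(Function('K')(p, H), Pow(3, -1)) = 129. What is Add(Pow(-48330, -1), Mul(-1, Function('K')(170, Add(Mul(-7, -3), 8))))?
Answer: Rational(-18703711, 48330) ≈ -387.00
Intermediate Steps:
Function('K')(p, H) = 387 (Function('K')(p, H) = Mul(3, 129) = 387)
Add(Pow(-48330, -1), Mul(-1, Function('K')(170, Add(Mul(-7, -3), 8)))) = Add(Pow(-48330, -1), Mul(-1, 387)) = Add(Rational(-1, 48330), -387) = Rational(-18703711, 48330)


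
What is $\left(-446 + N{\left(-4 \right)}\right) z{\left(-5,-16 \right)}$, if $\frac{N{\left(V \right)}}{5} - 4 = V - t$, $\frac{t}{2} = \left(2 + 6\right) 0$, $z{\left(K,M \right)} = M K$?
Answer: $-35680$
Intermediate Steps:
$z{\left(K,M \right)} = K M$
$t = 0$ ($t = 2 \left(2 + 6\right) 0 = 2 \cdot 8 \cdot 0 = 2 \cdot 0 = 0$)
$N{\left(V \right)} = 20 + 5 V$ ($N{\left(V \right)} = 20 + 5 \left(V - 0\right) = 20 + 5 \left(V + 0\right) = 20 + 5 V$)
$\left(-446 + N{\left(-4 \right)}\right) z{\left(-5,-16 \right)} = \left(-446 + \left(20 + 5 \left(-4\right)\right)\right) \left(\left(-5\right) \left(-16\right)\right) = \left(-446 + \left(20 - 20\right)\right) 80 = \left(-446 + 0\right) 80 = \left(-446\right) 80 = -35680$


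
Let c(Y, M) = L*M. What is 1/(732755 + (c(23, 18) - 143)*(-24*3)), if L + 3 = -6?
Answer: 1/754715 ≈ 1.3250e-6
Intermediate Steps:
L = -9 (L = -3 - 6 = -9)
c(Y, M) = -9*M
1/(732755 + (c(23, 18) - 143)*(-24*3)) = 1/(732755 + (-9*18 - 143)*(-24*3)) = 1/(732755 + (-162 - 143)*(-72)) = 1/(732755 - 305*(-72)) = 1/(732755 + 21960) = 1/754715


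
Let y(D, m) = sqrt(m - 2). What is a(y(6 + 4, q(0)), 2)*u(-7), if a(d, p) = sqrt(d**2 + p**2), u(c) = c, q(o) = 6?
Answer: -14*sqrt(2) ≈ -19.799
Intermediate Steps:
y(D, m) = sqrt(-2 + m)
a(y(6 + 4, q(0)), 2)*u(-7) = sqrt((sqrt(-2 + 6))**2 + 2**2)*(-7) = sqrt((sqrt(4))**2 + 4)*(-7) = sqrt(2**2 + 4)*(-7) = sqrt(4 + 4)*(-7) = sqrt(8)*(-7) = (2*sqrt(2))*(-7) = -14*sqrt(2)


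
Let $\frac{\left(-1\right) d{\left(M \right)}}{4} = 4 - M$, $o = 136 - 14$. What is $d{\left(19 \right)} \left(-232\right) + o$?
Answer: $-13798$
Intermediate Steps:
$o = 122$
$d{\left(M \right)} = -16 + 4 M$ ($d{\left(M \right)} = - 4 \left(4 - M\right) = -16 + 4 M$)
$d{\left(19 \right)} \left(-232\right) + o = \left(-16 + 4 \cdot 19\right) \left(-232\right) + 122 = \left(-16 + 76\right) \left(-232\right) + 122 = 60 \left(-232\right) + 122 = -13920 + 122 = -13798$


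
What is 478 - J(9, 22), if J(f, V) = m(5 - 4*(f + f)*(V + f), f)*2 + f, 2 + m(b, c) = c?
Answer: 455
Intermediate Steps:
m(b, c) = -2 + c
J(f, V) = -4 + 3*f (J(f, V) = (-2 + f)*2 + f = (-4 + 2*f) + f = -4 + 3*f)
478 - J(9, 22) = 478 - (-4 + 3*9) = 478 - (-4 + 27) = 478 - 1*23 = 478 - 23 = 455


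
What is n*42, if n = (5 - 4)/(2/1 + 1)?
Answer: 14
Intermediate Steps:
n = 1/3 (n = 1/(2*1 + 1) = 1/(2 + 1) = 1/3 ≈ 0.33333)
n*42 = (1/3)*42 = 14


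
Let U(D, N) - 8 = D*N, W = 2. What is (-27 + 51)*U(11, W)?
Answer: 720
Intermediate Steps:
U(D, N) = 8 + D*N
(-27 + 51)*U(11, W) = (-27 + 51)*(8 + 11*2) = 24*(8 + 22) = 24*30 = 720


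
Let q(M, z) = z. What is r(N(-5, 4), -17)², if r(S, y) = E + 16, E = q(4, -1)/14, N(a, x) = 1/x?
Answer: 49729/196 ≈ 253.72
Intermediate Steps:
E = -1/14 ≈ -0.071429
r(S, y) = 223/14 (r(S, y) = -1/14 + 16 = 223/14)
r(N(-5, 4), -17)² = (223/14)² = 49729/196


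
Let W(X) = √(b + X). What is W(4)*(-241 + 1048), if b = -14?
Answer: 807*I*√10 ≈ 2552.0*I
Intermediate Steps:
W(X) = √(-14 + X)
W(4)*(-241 + 1048) = √(-14 + 4)*(-241 + 1048) = √(-10)*807 = (I*√10)*807 = 807*I*√10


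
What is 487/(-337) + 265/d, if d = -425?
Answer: -59256/28645 ≈ -2.0686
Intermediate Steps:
487/(-337) + 265/d = 487/(-337) + 265/(-425) = 487*(-1/337) + 265*(-1/425) = -487/337 - 53/85 = -59256/28645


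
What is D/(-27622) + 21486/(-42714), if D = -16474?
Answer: 187388/2006541 ≈ 0.093389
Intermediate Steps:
D/(-27622) + 21486/(-42714) = -16474/(-27622) + 21486/(-42714) = -16474*(-1/27622) + 21486*(-1/42714) = 8237/13811 - 3581/7119 = 187388/2006541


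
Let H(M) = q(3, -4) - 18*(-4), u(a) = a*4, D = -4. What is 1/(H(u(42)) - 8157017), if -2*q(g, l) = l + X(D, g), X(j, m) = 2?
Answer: -1/8156944 ≈ -1.2259e-7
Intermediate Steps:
q(g, l) = -1 - l/2 (q(g, l) = -(l + 2)/2 = -(2 + l)/2 = -1 - l/2)
u(a) = 4*a
H(M) = 73 (H(M) = (-1 - 1/2*(-4)) - 18*(-4) = (-1 + 2) + 72 = 1 + 72 = 73)
1/(H(u(42)) - 8157017) = 1/(73 - 8157017) = 1/(-8156944) = -1/8156944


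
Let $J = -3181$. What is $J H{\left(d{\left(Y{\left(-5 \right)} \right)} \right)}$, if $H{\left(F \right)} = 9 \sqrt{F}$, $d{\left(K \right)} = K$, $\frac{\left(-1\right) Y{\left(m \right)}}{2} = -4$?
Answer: $- 57258 \sqrt{2} \approx -80975.0$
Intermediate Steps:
$Y{\left(m \right)} = 8$ ($Y{\left(m \right)} = \left(-2\right) \left(-4\right) = 8$)
$J H{\left(d{\left(Y{\left(-5 \right)} \right)} \right)} = - 3181 \cdot 9 \sqrt{8} = - 3181 \cdot 9 \cdot 2 \sqrt{2} = - 3181 \cdot 18 \sqrt{2} = - 57258 \sqrt{2}$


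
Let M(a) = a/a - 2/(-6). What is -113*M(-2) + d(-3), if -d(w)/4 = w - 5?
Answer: -356/3 ≈ -118.67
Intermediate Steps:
d(w) = 20 - 4*w (d(w) = -4*(w - 5) = -4*(-5 + w) = 20 - 4*w)
M(a) = 4/3 (M(a) = 1 - 2*(-⅙) = 1 + ⅓ = 4/3)
-113*M(-2) + d(-3) = -113*4/3 + (20 - 4*(-3)) = -452/3 + (20 + 12) = -452/3 + 32 = -356/3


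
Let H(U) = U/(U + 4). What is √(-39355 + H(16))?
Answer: I*√983855/5 ≈ 198.38*I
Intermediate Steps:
H(U) = U/(4 + U)
√(-39355 + H(16)) = √(-39355 + 16/(4 + 16)) = √(-39355 + 16/20) = √(-39355 + 16*(1/20)) = √(-39355 + ⅘) = √(-196771/5) = I*√983855/5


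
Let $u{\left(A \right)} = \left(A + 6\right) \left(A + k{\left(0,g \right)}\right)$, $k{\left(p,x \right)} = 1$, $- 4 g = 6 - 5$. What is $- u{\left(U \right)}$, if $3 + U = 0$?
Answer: $6$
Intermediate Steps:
$U = -3$ ($U = -3 + 0 = -3$)
$g = - \frac{1}{4}$ ($g = - \frac{6 - 5}{4} = \left(- \frac{1}{4}\right) 1 = - \frac{1}{4} \approx -0.25$)
$u{\left(A \right)} = \left(1 + A\right) \left(6 + A\right)$ ($u{\left(A \right)} = \left(A + 6\right) \left(A + 1\right) = \left(6 + A\right) \left(1 + A\right) = \left(1 + A\right) \left(6 + A\right)$)
$- u{\left(U \right)} = - (6 + \left(-3\right)^{2} + 7 \left(-3\right)) = - (6 + 9 - 21) = \left(-1\right) \left(-6\right) = 6$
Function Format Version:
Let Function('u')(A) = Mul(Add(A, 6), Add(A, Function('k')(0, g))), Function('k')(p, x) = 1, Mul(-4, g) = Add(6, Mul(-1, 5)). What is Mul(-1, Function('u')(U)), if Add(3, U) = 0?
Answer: 6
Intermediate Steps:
U = -3 (U = Add(-3, 0) = -3)
g = Rational(-1, 4) (g = Mul(Rational(-1, 4), Add(6, Mul(-1, 5))) = Mul(Rational(-1, 4), Add(6, -5)) = Mul(Rational(-1, 4), 1) = Rational(-1, 4) ≈ -0.25000)
Function('u')(A) = Mul(Add(1, A), Add(6, A)) (Function('u')(A) = Mul(Add(A, 6), Add(A, 1)) = Mul(Add(6, A), Add(1, A)) = Mul(Add(1, A), Add(6, A)))
Mul(-1, Function('u')(U)) = Mul(-1, Add(6, Pow(-3, 2), Mul(7, -3))) = Mul(-1, Add(6, 9, -21)) = Mul(-1, -6) = 6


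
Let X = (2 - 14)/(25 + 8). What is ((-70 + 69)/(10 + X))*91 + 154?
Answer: 15323/106 ≈ 144.56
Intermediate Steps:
X = -4/11 (X = -12/33 = -12*1/33 = -4/11 ≈ -0.36364)
((-70 + 69)/(10 + X))*91 + 154 = ((-70 + 69)/(10 - 4/11))*91 + 154 = -1/106/11*91 + 154 = -1*11/106*91 + 154 = -11/106*91 + 154 = -1001/106 + 154 = 15323/106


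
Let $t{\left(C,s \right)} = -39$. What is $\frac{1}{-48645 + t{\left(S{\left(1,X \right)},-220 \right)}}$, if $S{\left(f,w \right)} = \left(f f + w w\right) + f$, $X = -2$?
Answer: $- \frac{1}{48684} \approx -2.0541 \cdot 10^{-5}$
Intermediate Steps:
$S{\left(f,w \right)} = f + f^{2} + w^{2}$ ($S{\left(f,w \right)} = \left(f^{2} + w^{2}\right) + f = f + f^{2} + w^{2}$)
$\frac{1}{-48645 + t{\left(S{\left(1,X \right)},-220 \right)}} = \frac{1}{-48645 - 39} = \frac{1}{-48684} = - \frac{1}{48684}$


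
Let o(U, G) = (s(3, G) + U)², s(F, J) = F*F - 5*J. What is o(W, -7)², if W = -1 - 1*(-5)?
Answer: 5308416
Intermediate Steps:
W = 4 (W = -1 + 5 = 4)
s(F, J) = F² - 5*J
o(U, G) = (9 + U - 5*G)² (o(U, G) = ((3² - 5*G) + U)² = ((9 - 5*G) + U)² = (9 + U - 5*G)²)
o(W, -7)² = ((9 + 4 - 5*(-7))²)² = ((9 + 4 + 35)²)² = (48²)² = 2304² = 5308416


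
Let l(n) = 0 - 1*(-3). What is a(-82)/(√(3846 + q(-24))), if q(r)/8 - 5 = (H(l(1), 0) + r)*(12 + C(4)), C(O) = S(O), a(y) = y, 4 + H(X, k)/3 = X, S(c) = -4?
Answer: -41*√2158/1079 ≈ -1.7652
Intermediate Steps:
l(n) = 3 (l(n) = 0 + 3 = 3)
H(X, k) = -12 + 3*X
C(O) = -4
q(r) = -152 + 64*r (q(r) = 40 + 8*(((-12 + 3*3) + r)*(12 - 4)) = 40 + 8*(((-12 + 9) + r)*8) = 40 + 8*((-3 + r)*8) = 40 + 8*(-24 + 8*r) = 40 + (-192 + 64*r) = -152 + 64*r)
a(-82)/(√(3846 + q(-24))) = -82/√(3846 + (-152 + 64*(-24))) = -82/√(3846 + (-152 - 1536)) = -82/√(3846 - 1688) = -82*√2158/2158 = -41*√2158/1079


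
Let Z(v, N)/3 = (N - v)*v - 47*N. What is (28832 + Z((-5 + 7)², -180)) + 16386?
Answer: 68390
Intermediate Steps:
Z(v, N) = -141*N + 3*v*(N - v) (Z(v, N) = 3*((N - v)*v - 47*N) = 3*(v*(N - v) - 47*N) = 3*(-47*N + v*(N - v)) = -141*N + 3*v*(N - v))
(28832 + Z((-5 + 7)², -180)) + 16386 = (28832 + (-141*(-180) - 3*(-5 + 7)⁴ + 3*(-180)*(-5 + 7)²)) + 16386 = (28832 + (25380 - 3*(2²)² + 3*(-180)*2²)) + 16386 = (28832 + (25380 - 3*4² + 3*(-180)*4)) + 16386 = (28832 + (25380 - 3*16 - 2160)) + 16386 = (28832 + (25380 - 48 - 2160)) + 16386 = (28832 + 23172) + 16386 = 52004 + 16386 = 68390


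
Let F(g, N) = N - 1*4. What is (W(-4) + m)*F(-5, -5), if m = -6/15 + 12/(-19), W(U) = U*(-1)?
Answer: -2538/95 ≈ -26.716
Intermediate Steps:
W(U) = -U
F(g, N) = -4 + N (F(g, N) = N - 4 = -4 + N)
m = -98/95 (m = -6*1/15 + 12*(-1/19) = -⅖ - 12/19 = -98/95 ≈ -1.0316)
(W(-4) + m)*F(-5, -5) = (-1*(-4) - 98/95)*(-4 - 5) = (4 - 98/95)*(-9) = (282/95)*(-9) = -2538/95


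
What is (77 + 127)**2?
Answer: 41616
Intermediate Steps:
(77 + 127)**2 = 204**2 = 41616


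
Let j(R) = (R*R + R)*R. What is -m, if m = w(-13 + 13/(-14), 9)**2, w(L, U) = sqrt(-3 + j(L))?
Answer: 6890757/2744 ≈ 2511.2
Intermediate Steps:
j(R) = R*(R + R**2) (j(R) = (R**2 + R)*R = (R + R**2)*R = R*(R + R**2))
w(L, U) = sqrt(-3 + L**2*(1 + L))
m = -6890757/2744 (m = (sqrt(-3 + (-13 + 13/(-14))**2*(1 + (-13 + 13/(-14)))))**2 = (sqrt(-3 + (-13 + 13*(-1/14))**2*(1 + (-13 + 13*(-1/14)))))**2 = (sqrt(-3 + (-13 - 13/14)**2*(1 + (-13 - 13/14))))**2 = (sqrt(-3 + (-195/14)**2*(1 - 195/14)))**2 = (sqrt(-3 + (38025/196)*(-181/14)))**2 = (sqrt(-3 - 6882525/2744))**2 = (sqrt(-6890757/2744))**2 = (I*sqrt(96470598)/196)**2 = -6890757/2744 ≈ -2511.2)
-m = -1*(-6890757/2744) = 6890757/2744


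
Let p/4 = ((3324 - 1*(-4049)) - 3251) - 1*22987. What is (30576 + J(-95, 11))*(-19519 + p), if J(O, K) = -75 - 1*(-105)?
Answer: -2906927274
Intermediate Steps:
p = -75460 (p = 4*(((3324 - 1*(-4049)) - 3251) - 1*22987) = 4*(((3324 + 4049) - 3251) - 22987) = 4*((7373 - 3251) - 22987) = 4*(4122 - 22987) = 4*(-18865) = -75460)
J(O, K) = 30 (J(O, K) = -75 + 105 = 30)
(30576 + J(-95, 11))*(-19519 + p) = (30576 + 30)*(-19519 - 75460) = 30606*(-94979) = -2906927274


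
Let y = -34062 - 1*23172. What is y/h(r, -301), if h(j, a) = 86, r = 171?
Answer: -28617/43 ≈ -665.51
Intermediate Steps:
y = -57234 (y = -34062 - 23172 = -57234)
y/h(r, -301) = -57234/86 = -57234*1/86 = -28617/43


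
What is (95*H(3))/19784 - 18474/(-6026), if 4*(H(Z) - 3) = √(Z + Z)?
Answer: 183603513/59609192 + 95*√6/79136 ≈ 3.0831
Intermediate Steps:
H(Z) = 3 + √2*√Z/4 (H(Z) = 3 + √(Z + Z)/4 = 3 + √(2*Z)/4 = 3 + (√2*√Z)/4 = 3 + √2*√Z/4)
(95*H(3))/19784 - 18474/(-6026) = (95*(3 + √2*√3/4))/19784 - 18474/(-6026) = (95*(3 + √6/4))*(1/19784) - 18474*(-1/6026) = (285 + 95*√6/4)*(1/19784) + 9237/3013 = (285/19784 + 95*√6/79136) + 9237/3013 = 183603513/59609192 + 95*√6/79136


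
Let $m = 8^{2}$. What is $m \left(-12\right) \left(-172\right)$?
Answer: $132096$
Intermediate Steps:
$m = 64$
$m \left(-12\right) \left(-172\right) = 64 \left(-12\right) \left(-172\right) = \left(-768\right) \left(-172\right) = 132096$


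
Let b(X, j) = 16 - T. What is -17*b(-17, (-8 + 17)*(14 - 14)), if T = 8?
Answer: -136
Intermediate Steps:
b(X, j) = 8 (b(X, j) = 16 - 1*8 = 16 - 8 = 8)
-17*b(-17, (-8 + 17)*(14 - 14)) = -17*8 = -136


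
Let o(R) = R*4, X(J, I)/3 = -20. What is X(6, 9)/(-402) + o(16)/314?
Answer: 3714/10519 ≈ 0.35308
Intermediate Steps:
X(J, I) = -60 (X(J, I) = 3*(-20) = -60)
o(R) = 4*R
X(6, 9)/(-402) + o(16)/314 = -60/(-402) + (4*16)/314 = -60*(-1/402) + 64*(1/314) = 10/67 + 32/157 = 3714/10519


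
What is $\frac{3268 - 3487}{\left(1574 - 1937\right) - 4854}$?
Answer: $\frac{73}{1739} \approx 0.041978$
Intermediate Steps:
$\frac{3268 - 3487}{\left(1574 - 1937\right) - 4854} = - \frac{219}{\left(1574 - 1937\right) - 4854} = - \frac{219}{-363 - 4854} = - \frac{219}{-5217} = \left(-219\right) \left(- \frac{1}{5217}\right) = \frac{73}{1739}$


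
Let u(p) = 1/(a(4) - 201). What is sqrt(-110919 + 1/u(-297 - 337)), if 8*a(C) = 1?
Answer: I*sqrt(1777918)/4 ≈ 333.35*I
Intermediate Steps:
a(C) = 1/8 (a(C) = (1/8)*1 = 1/8)
u(p) = -8/1607 (u(p) = 1/(1/8 - 201) = 1/(-1607/8) = -8/1607)
sqrt(-110919 + 1/u(-297 - 337)) = sqrt(-110919 + 1/(-8/1607)) = sqrt(-110919 - 1607/8) = sqrt(-888959/8) = I*sqrt(1777918)/4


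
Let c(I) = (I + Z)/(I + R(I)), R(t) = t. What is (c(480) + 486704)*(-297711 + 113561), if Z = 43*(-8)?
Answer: -1075518812255/12 ≈ -8.9627e+10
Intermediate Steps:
Z = -344
c(I) = (-344 + I)/(2*I) (c(I) = (I - 344)/(I + I) = (-344 + I)/((2*I)) = (-344 + I)*(1/(2*I)) = (-344 + I)/(2*I))
(c(480) + 486704)*(-297711 + 113561) = ((½)*(-344 + 480)/480 + 486704)*(-297711 + 113561) = ((½)*(1/480)*136 + 486704)*(-184150) = (17/120 + 486704)*(-184150) = (58404497/120)*(-184150) = -1075518812255/12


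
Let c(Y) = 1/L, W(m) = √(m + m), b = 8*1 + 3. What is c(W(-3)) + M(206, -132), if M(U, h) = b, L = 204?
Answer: 2245/204 ≈ 11.005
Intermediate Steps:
b = 11 (b = 8 + 3 = 11)
W(m) = √2*√m (W(m) = √(2*m) = √2*√m)
M(U, h) = 11
c(Y) = 1/204
c(W(-3)) + M(206, -132) = 1/204 + 11 = 2245/204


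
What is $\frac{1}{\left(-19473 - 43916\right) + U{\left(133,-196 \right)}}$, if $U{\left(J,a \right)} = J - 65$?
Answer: $- \frac{1}{63321} \approx -1.5793 \cdot 10^{-5}$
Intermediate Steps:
$U{\left(J,a \right)} = -65 + J$
$\frac{1}{\left(-19473 - 43916\right) + U{\left(133,-196 \right)}} = \frac{1}{\left(-19473 - 43916\right) + \left(-65 + 133\right)} = \frac{1}{-63389 + 68} = \frac{1}{-63321} = - \frac{1}{63321}$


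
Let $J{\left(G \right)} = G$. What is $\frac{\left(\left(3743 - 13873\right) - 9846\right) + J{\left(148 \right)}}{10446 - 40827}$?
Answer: $\frac{19828}{30381} \approx 0.65265$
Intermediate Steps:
$\frac{\left(\left(3743 - 13873\right) - 9846\right) + J{\left(148 \right)}}{10446 - 40827} = \frac{\left(\left(3743 - 13873\right) - 9846\right) + 148}{10446 - 40827} = \frac{\left(-10130 - 9846\right) + 148}{-30381} = \left(\left(-10130 - 9846\right) + 148\right) \left(- \frac{1}{30381}\right) = \left(-19976 + 148\right) \left(- \frac{1}{30381}\right) = \left(-19828\right) \left(- \frac{1}{30381}\right) = \frac{19828}{30381}$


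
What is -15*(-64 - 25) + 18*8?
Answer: 1479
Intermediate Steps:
-15*(-64 - 25) + 18*8 = -15*(-89) + 144 = 1335 + 144 = 1479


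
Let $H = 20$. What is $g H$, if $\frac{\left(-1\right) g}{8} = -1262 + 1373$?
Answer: $-17760$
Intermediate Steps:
$g = -888$ ($g = - 8 \left(-1262 + 1373\right) = \left(-8\right) 111 = -888$)
$g H = \left(-888\right) 20 = -17760$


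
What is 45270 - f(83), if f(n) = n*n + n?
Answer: 38298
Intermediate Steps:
f(n) = n + n² (f(n) = n² + n = n + n²)
45270 - f(83) = 45270 - 83*(1 + 83) = 45270 - 83*84 = 45270 - 1*6972 = 45270 - 6972 = 38298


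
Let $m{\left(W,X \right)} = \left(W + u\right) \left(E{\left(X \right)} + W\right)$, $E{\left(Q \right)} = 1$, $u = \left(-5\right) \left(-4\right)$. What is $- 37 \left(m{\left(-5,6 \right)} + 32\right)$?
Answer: $1036$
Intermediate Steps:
$u = 20$
$m{\left(W,X \right)} = \left(1 + W\right) \left(20 + W\right)$ ($m{\left(W,X \right)} = \left(W + 20\right) \left(1 + W\right) = \left(20 + W\right) \left(1 + W\right) = \left(1 + W\right) \left(20 + W\right)$)
$- 37 \left(m{\left(-5,6 \right)} + 32\right) = - 37 \left(\left(20 + \left(-5\right)^{2} + 21 \left(-5\right)\right) + 32\right) = - 37 \left(\left(20 + 25 - 105\right) + 32\right) = - 37 \left(-60 + 32\right) = \left(-37\right) \left(-28\right) = 1036$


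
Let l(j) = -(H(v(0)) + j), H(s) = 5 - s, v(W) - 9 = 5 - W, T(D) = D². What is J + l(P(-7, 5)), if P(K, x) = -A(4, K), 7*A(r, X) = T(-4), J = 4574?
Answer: 32097/7 ≈ 4585.3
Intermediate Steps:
A(r, X) = 16/7 (A(r, X) = (⅐)*(-4)² = (⅐)*16 = 16/7)
v(W) = 14 - W (v(W) = 9 + (5 - W) = 14 - W)
P(K, x) = -16/7 (P(K, x) = -1*16/7 = -16/7)
l(j) = 9 - j (l(j) = -((5 - (14 - 1*0)) + j) = -((5 - (14 + 0)) + j) = -((5 - 1*14) + j) = -((5 - 14) + j) = -(-9 + j) = 9 - j)
J + l(P(-7, 5)) = 4574 + (9 - 1*(-16/7)) = 4574 + (9 + 16/7) = 4574 + 79/7 = 32097/7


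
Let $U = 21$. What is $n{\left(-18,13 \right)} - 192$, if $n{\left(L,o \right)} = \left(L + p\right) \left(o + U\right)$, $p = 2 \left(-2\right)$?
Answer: $-940$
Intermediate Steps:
$p = -4$
$n{\left(L,o \right)} = \left(-4 + L\right) \left(21 + o\right)$ ($n{\left(L,o \right)} = \left(L - 4\right) \left(o + 21\right) = \left(-4 + L\right) \left(21 + o\right)$)
$n{\left(-18,13 \right)} - 192 = \left(-84 - 52 + 21 \left(-18\right) - 234\right) - 192 = \left(-84 - 52 - 378 - 234\right) - 192 = -748 - 192 = -940$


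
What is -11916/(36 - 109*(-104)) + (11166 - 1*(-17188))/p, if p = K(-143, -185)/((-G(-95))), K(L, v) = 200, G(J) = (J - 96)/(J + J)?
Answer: -7754896301/54017000 ≈ -143.56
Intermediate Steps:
G(J) = (-96 + J)/(2*J) (G(J) = (-96 + J)/((2*J)) = (-96 + J)*(1/(2*J)) = (-96 + J)/(2*J))
p = -38000/191 (p = 200/((-(-96 - 95)/(2*(-95)))) = 200/((-(-1)*(-191)/(2*95))) = 200/((-1*191/190)) = 200/(-191/190) = 200*(-190/191) = -38000/191 ≈ -198.95)
-11916/(36 - 109*(-104)) + (11166 - 1*(-17188))/p = -11916/(36 - 109*(-104)) + (11166 - 1*(-17188))/(-38000/191) = -11916/(36 + 11336) + (11166 + 17188)*(-191/38000) = -11916/11372 + 28354*(-191/38000) = -11916*1/11372 - 2707807/19000 = -2979/2843 - 2707807/19000 = -7754896301/54017000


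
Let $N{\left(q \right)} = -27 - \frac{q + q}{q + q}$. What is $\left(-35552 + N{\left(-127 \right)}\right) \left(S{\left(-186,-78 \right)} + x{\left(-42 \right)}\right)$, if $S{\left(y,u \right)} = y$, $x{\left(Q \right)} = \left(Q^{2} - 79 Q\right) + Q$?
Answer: $-172705320$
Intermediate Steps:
$x{\left(Q \right)} = Q^{2} - 78 Q$
$N{\left(q \right)} = -28$ ($N{\left(q \right)} = -27 - \frac{2 q}{2 q} = -27 - 2 q \frac{1}{2 q} = -27 - 1 = -28$)
$\left(-35552 + N{\left(-127 \right)}\right) \left(S{\left(-186,-78 \right)} + x{\left(-42 \right)}\right) = \left(-35552 - 28\right) \left(-186 - 42 \left(-78 - 42\right)\right) = - 35580 \left(-186 - -5040\right) = - 35580 \left(-186 + 5040\right) = \left(-35580\right) 4854 = -172705320$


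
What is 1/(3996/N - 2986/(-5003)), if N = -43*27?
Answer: -215129/612046 ≈ -0.35149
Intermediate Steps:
N = -1161
1/(3996/N - 2986/(-5003)) = 1/(3996/(-1161) - 2986/(-5003)) = 1/(3996*(-1/1161) - 2986*(-1/5003)) = 1/(-148/43 + 2986/5003) = 1/(-612046/215129) = -215129/612046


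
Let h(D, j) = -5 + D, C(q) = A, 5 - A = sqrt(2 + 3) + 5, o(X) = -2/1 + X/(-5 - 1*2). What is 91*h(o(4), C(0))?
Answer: -689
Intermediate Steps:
o(X) = -2 - X/7 (o(X) = -2*1 + X/(-5 - 2) = -2 + X/(-7) = -2 + X*(-1/7) = -2 - X/7)
A = -sqrt(5) (A = 5 - (sqrt(2 + 3) + 5) = 5 - (sqrt(5) + 5) = 5 - (5 + sqrt(5)) = 5 + (-5 - sqrt(5)) = -sqrt(5) ≈ -2.2361)
C(q) = -sqrt(5)
91*h(o(4), C(0)) = 91*(-5 + (-2 - 1/7*4)) = 91*(-5 + (-2 - 4/7)) = 91*(-5 - 18/7) = 91*(-53/7) = -689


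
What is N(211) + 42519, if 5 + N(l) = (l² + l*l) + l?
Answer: 131767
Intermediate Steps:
N(l) = -5 + l + 2*l² (N(l) = -5 + ((l² + l*l) + l) = -5 + ((l² + l²) + l) = -5 + (2*l² + l) = -5 + (l + 2*l²) = -5 + l + 2*l²)
N(211) + 42519 = (-5 + 211 + 2*211²) + 42519 = (-5 + 211 + 2*44521) + 42519 = (-5 + 211 + 89042) + 42519 = 89248 + 42519 = 131767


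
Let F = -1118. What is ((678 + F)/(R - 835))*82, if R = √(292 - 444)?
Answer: 30126800/697377 + 72160*I*√38/697377 ≈ 43.2 + 0.63785*I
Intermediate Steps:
R = 2*I*√38 (R = √(-152) = 2*I*√38 ≈ 12.329*I)
((678 + F)/(R - 835))*82 = ((678 - 1118)/(2*I*√38 - 835))*82 = -440/(-835 + 2*I*√38)*82 = -36080/(-835 + 2*I*√38)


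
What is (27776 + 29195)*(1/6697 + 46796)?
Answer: 17854301949423/6697 ≈ 2.6660e+9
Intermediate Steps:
(27776 + 29195)*(1/6697 + 46796) = 56971*(1/6697 + 46796) = 56971*(313392813/6697) = 17854301949423/6697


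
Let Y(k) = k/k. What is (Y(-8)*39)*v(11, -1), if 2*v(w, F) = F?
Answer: -39/2 ≈ -19.500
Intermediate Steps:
v(w, F) = F/2
Y(k) = 1
(Y(-8)*39)*v(11, -1) = (1*39)*((½)*(-1)) = 39*(-½) = -39/2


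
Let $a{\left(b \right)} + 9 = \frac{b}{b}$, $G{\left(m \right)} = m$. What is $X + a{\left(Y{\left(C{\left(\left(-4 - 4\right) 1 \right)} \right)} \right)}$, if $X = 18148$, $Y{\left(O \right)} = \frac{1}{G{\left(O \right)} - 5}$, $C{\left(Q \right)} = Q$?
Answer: $18140$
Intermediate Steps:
$Y{\left(O \right)} = \frac{1}{-5 + O}$ ($Y{\left(O \right)} = \frac{1}{O - 5} = \frac{1}{-5 + O}$)
$a{\left(b \right)} = -8$ ($a{\left(b \right)} = -9 + \frac{b}{b} = -9 + 1 = -8$)
$X + a{\left(Y{\left(C{\left(\left(-4 - 4\right) 1 \right)} \right)} \right)} = 18148 - 8 = 18140$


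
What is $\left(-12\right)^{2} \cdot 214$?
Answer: $30816$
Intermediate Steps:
$\left(-12\right)^{2} \cdot 214 = 144 \cdot 214 = 30816$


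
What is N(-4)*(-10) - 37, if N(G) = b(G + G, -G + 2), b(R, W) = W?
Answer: -97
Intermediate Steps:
N(G) = 2 - G (N(G) = -G + 2 = 2 - G)
N(-4)*(-10) - 37 = (2 - 1*(-4))*(-10) - 37 = (2 + 4)*(-10) - 37 = 6*(-10) - 37 = -60 - 37 = -97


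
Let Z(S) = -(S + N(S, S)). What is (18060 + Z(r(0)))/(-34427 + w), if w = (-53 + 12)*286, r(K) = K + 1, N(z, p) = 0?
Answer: -18059/46153 ≈ -0.39129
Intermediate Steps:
r(K) = 1 + K
Z(S) = -S (Z(S) = -(S + 0) = -S)
w = -11726 (w = -41*286 = -11726)
(18060 + Z(r(0)))/(-34427 + w) = (18060 - (1 + 0))/(-34427 - 11726) = (18060 - 1*1)/(-46153) = (18060 - 1)*(-1/46153) = 18059*(-1/46153) = -18059/46153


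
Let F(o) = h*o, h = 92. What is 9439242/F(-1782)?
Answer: -1573207/27324 ≈ -57.576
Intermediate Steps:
F(o) = 92*o
9439242/F(-1782) = 9439242/((92*(-1782))) = 9439242/(-163944) = 9439242*(-1/163944) = -1573207/27324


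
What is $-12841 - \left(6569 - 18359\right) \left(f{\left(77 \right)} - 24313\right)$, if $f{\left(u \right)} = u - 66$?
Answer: $-286533421$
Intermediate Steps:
$f{\left(u \right)} = -66 + u$
$-12841 - \left(6569 - 18359\right) \left(f{\left(77 \right)} - 24313\right) = -12841 - \left(6569 - 18359\right) \left(\left(-66 + 77\right) - 24313\right) = -12841 - - 11790 \left(11 - 24313\right) = -12841 - \left(-11790\right) \left(-24302\right) = -12841 - 286520580 = -286533421$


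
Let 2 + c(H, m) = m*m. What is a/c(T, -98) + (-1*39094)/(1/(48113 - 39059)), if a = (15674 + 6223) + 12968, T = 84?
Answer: -3398695808887/9602 ≈ -3.5396e+8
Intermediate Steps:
a = 34865 (a = 21897 + 12968 = 34865)
c(H, m) = -2 + m² (c(H, m) = -2 + m*m = -2 + m²)
a/c(T, -98) + (-1*39094)/(1/(48113 - 39059)) = 34865/(-2 + (-98)²) + (-1*39094)/(1/(48113 - 39059)) = 34865/(-2 + 9604) - 39094/(1/9054) = 34865/9602 - 39094/1/9054 = 34865*(1/9602) - 39094*9054 = 34865/9602 - 353957076 = -3398695808887/9602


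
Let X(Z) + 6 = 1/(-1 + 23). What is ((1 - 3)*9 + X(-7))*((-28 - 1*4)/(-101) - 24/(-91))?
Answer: -1406036/101101 ≈ -13.907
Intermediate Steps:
X(Z) = -131/22 (X(Z) = -6 + 1/(-1 + 23) = -6 + 1/22 = -131/22)
((1 - 3)*9 + X(-7))*((-28 - 1*4)/(-101) - 24/(-91)) = ((1 - 3)*9 - 131/22)*((-28 - 1*4)/(-101) - 24/(-91)) = (-2*9 - 131/22)*((-28 - 4)*(-1/101) - 24*(-1/91)) = (-18 - 131/22)*(-32*(-1/101) + 24/91) = -527*(32/101 + 24/91)/22 = -527/22*5336/9191 = -1406036/101101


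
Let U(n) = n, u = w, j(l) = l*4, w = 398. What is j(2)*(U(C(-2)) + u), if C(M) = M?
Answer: 3168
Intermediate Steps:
j(l) = 4*l
u = 398
j(2)*(U(C(-2)) + u) = (4*2)*(-2 + 398) = 8*396 = 3168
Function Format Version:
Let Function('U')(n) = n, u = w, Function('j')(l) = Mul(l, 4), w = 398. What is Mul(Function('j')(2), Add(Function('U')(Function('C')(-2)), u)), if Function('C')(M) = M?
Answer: 3168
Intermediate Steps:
Function('j')(l) = Mul(4, l)
u = 398
Mul(Function('j')(2), Add(Function('U')(Function('C')(-2)), u)) = Mul(Mul(4, 2), Add(-2, 398)) = Mul(8, 396) = 3168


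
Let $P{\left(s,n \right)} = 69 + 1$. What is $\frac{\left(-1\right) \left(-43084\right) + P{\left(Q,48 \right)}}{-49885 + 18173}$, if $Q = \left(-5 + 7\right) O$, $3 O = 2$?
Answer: $- \frac{21577}{15856} \approx -1.3608$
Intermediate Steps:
$O = \frac{2}{3}$ ($O = \frac{1}{3} \cdot 2 = \frac{2}{3} \approx 0.66667$)
$Q = \frac{4}{3}$ ($Q = \left(-5 + 7\right) \frac{2}{3} = 2 \cdot \frac{2}{3} = \frac{4}{3} \approx 1.3333$)
$P{\left(s,n \right)} = 70$
$\frac{\left(-1\right) \left(-43084\right) + P{\left(Q,48 \right)}}{-49885 + 18173} = \frac{\left(-1\right) \left(-43084\right) + 70}{-49885 + 18173} = \frac{43084 + 70}{-31712} = 43154 \left(- \frac{1}{31712}\right) = - \frac{21577}{15856}$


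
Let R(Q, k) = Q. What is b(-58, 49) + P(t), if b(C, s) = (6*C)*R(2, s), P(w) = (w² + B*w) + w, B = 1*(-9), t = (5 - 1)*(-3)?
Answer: -456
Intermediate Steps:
t = -12 (t = 4*(-3) = -12)
B = -9
P(w) = w² - 8*w (P(w) = (w² - 9*w) + w = w² - 8*w)
b(C, s) = 12*C (b(C, s) = (6*C)*2 = 12*C)
b(-58, 49) + P(t) = 12*(-58) - 12*(-8 - 12) = -696 - 12*(-20) = -696 + 240 = -456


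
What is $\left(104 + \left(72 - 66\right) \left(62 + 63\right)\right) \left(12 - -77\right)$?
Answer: $76006$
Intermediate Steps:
$\left(104 + \left(72 - 66\right) \left(62 + 63\right)\right) \left(12 - -77\right) = \left(104 + 6 \cdot 125\right) \left(12 + 77\right) = \left(104 + 750\right) 89 = 854 \cdot 89 = 76006$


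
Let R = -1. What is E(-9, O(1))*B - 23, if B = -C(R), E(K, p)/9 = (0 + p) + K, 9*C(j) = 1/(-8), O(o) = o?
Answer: -24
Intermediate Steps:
C(j) = -1/72 (C(j) = (⅑)/(-8) = (⅑)*(-⅛) = -1/72)
E(K, p) = 9*K + 9*p (E(K, p) = 9*((0 + p) + K) = 9*(p + K) = 9*(K + p) = 9*K + 9*p)
B = 1/72 (B = -1*(-1/72) = 1/72 ≈ 0.013889)
E(-9, O(1))*B - 23 = (9*(-9) + 9*1)*(1/72) - 23 = (-81 + 9)*(1/72) - 23 = -72*1/72 - 23 = -1 - 23 = -24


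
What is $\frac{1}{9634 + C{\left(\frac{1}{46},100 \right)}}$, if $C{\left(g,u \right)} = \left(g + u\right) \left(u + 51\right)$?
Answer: $\frac{46}{1137915} \approx 4.0425 \cdot 10^{-5}$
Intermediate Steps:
$C{\left(g,u \right)} = \left(51 + u\right) \left(g + u\right)$ ($C{\left(g,u \right)} = \left(g + u\right) \left(51 + u\right) = \left(51 + u\right) \left(g + u\right)$)
$\frac{1}{9634 + C{\left(\frac{1}{46},100 \right)}} = \frac{1}{9634 + \left(100^{2} + \frac{51}{46} + 51 \cdot 100 + \frac{1}{46} \cdot 100\right)} = \frac{1}{9634 + \left(10000 + 51 \cdot \frac{1}{46} + 5100 + \frac{1}{46} \cdot 100\right)} = \frac{1}{9634 + \left(10000 + \frac{51}{46} + 5100 + \frac{50}{23}\right)} = \frac{1}{9634 + \frac{694751}{46}} = \frac{1}{\frac{1137915}{46}} = \frac{46}{1137915}$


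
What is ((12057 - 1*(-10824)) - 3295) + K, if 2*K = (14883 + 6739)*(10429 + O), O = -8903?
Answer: 16517172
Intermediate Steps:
K = 16497586 (K = ((14883 + 6739)*(10429 - 8903))/2 = (21622*1526)/2 = (1/2)*32995172 = 16497586)
((12057 - 1*(-10824)) - 3295) + K = ((12057 - 1*(-10824)) - 3295) + 16497586 = ((12057 + 10824) - 3295) + 16497586 = (22881 - 3295) + 16497586 = 19586 + 16497586 = 16517172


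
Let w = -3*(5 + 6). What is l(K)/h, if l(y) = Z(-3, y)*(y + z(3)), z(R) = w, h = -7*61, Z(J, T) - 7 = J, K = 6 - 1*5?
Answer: 128/427 ≈ 0.29977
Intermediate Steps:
K = 1 (K = 6 - 5 = 1)
Z(J, T) = 7 + J
w = -33 (w = -3*11 = -33)
h = -427
z(R) = -33
l(y) = -132 + 4*y (l(y) = (7 - 3)*(y - 33) = 4*(-33 + y) = -132 + 4*y)
l(K)/h = (-132 + 4*1)/(-427) = (-132 + 4)*(-1/427) = -128*(-1/427) = 128/427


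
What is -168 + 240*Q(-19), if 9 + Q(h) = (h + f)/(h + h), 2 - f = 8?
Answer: -41232/19 ≈ -2170.1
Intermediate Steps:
f = -6 (f = 2 - 1*8 = 2 - 8 = -6)
Q(h) = -9 + (-6 + h)/(2*h) (Q(h) = -9 + (h - 6)/(h + h) = -9 + (-6 + h)/((2*h)) = -9 + (-6 + h)*(1/(2*h)) = -9 + (-6 + h)/(2*h))
-168 + 240*Q(-19) = -168 + 240*(-17/2 - 3/(-19)) = -168 + 240*(-17/2 - 3*(-1/19)) = -168 + 240*(-17/2 + 3/19) = -168 + 240*(-317/38) = -168 - 38040/19 = -41232/19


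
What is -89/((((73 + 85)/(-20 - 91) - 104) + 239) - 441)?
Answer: 9879/34124 ≈ 0.28950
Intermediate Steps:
-89/((((73 + 85)/(-20 - 91) - 104) + 239) - 441) = -89/(((158/(-111) - 104) + 239) - 441) = -89/(((158*(-1/111) - 104) + 239) - 441) = -89/(((-158/111 - 104) + 239) - 441) = -89/((-11702/111 + 239) - 441) = -89/(14827/111 - 441) = -89/(-34124/111) = -111/34124*(-89) = 9879/34124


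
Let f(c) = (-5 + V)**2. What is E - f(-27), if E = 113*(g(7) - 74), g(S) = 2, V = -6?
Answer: -8257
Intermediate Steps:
f(c) = 121 (f(c) = (-5 - 6)**2 = (-11)**2 = 121)
E = -8136 (E = 113*(2 - 74) = 113*(-72) = -8136)
E - f(-27) = -8136 - 1*121 = -8136 - 121 = -8257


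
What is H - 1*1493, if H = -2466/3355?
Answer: -5011481/3355 ≈ -1493.7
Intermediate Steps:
H = -2466/3355 (H = -2466*1/3355 = -2466/3355 ≈ -0.73502)
H - 1*1493 = -2466/3355 - 1*1493 = -2466/3355 - 1493 = -5011481/3355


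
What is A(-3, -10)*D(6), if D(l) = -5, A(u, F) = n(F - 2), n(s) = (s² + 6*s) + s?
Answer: -300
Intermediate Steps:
n(s) = s² + 7*s
A(u, F) = (-2 + F)*(5 + F) (A(u, F) = (F - 2)*(7 + (F - 2)) = (-2 + F)*(7 + (-2 + F)) = (-2 + F)*(5 + F))
A(-3, -10)*D(6) = ((-2 - 10)*(5 - 10))*(-5) = -12*(-5)*(-5) = 60*(-5) = -300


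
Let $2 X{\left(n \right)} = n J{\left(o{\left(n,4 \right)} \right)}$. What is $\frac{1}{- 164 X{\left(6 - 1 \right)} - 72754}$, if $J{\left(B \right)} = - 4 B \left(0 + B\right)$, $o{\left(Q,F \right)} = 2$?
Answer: $- \frac{1}{66194} \approx -1.5107 \cdot 10^{-5}$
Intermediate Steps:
$J{\left(B \right)} = - 4 B^{2}$ ($J{\left(B \right)} = - 4 B B = - 4 B^{2}$)
$X{\left(n \right)} = - 8 n$ ($X{\left(n \right)} = \frac{n \left(- 4 \cdot 2^{2}\right)}{2} = \frac{n \left(\left(-4\right) 4\right)}{2} = \frac{n \left(-16\right)}{2} = \frac{\left(-16\right) n}{2} = - 8 n$)
$\frac{1}{- 164 X{\left(6 - 1 \right)} - 72754} = \frac{1}{- 164 \left(- 8 \left(6 - 1\right)\right) - 72754} = \frac{1}{- 164 \left(\left(-8\right) 5\right) - 72754} = \frac{1}{\left(-164\right) \left(-40\right) - 72754} = \frac{1}{6560 - 72754} = \frac{1}{-66194} = - \frac{1}{66194}$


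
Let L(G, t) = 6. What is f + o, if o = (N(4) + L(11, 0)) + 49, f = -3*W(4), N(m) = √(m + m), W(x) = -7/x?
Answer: 241/4 + 2*√2 ≈ 63.078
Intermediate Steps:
N(m) = √2*√m (N(m) = √(2*m) = √2*√m)
f = 21/4 (f = -(-21)/4 = -3*(-7/4) = 21/4 ≈ 5.2500)
o = 55 + 2*√2 (o = (√2*√4 + 6) + 49 = (√2*2 + 6) + 49 = (2*√2 + 6) + 49 = (6 + 2*√2) + 49 = 55 + 2*√2 ≈ 57.828)
f + o = 21/4 + (55 + 2*√2) = 241/4 + 2*√2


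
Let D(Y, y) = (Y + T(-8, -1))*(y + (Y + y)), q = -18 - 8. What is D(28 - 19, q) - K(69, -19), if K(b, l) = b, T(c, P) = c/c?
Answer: -499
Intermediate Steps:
T(c, P) = 1
q = -26
D(Y, y) = (1 + Y)*(Y + 2*y) (D(Y, y) = (Y + 1)*(y + (Y + y)) = (1 + Y)*(Y + 2*y))
D(28 - 19, q) - K(69, -19) = ((28 - 19) + (28 - 19)**2 + 2*(-26) + 2*(28 - 19)*(-26)) - 1*69 = (9 + 9**2 - 52 + 2*9*(-26)) - 69 = (9 + 81 - 52 - 468) - 69 = -430 - 69 = -499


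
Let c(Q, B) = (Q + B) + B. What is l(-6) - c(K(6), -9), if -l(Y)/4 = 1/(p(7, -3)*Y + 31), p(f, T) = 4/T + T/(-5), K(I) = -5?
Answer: 4051/177 ≈ 22.887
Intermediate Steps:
p(f, T) = 4/T - T/5 (p(f, T) = 4/T + T*(-1/5) = 4/T - T/5)
c(Q, B) = Q + 2*B (c(Q, B) = (B + Q) + B = Q + 2*B)
l(Y) = -4/(31 - 11*Y/15) (l(Y) = -4/((4/(-3) - 1/5*(-3))*Y + 31) = -4/((4*(-1/3) + 3/5)*Y + 31) = -4/((-4/3 + 3/5)*Y + 31) = -4/(-11*Y/15 + 31) = -4/(31 - 11*Y/15))
l(-6) - c(K(6), -9) = 60/(-465 + 11*(-6)) - (-5 + 2*(-9)) = 60/(-465 - 66) - (-5 - 18) = 60/(-531) - 1*(-23) = 60*(-1/531) + 23 = -20/177 + 23 = 4051/177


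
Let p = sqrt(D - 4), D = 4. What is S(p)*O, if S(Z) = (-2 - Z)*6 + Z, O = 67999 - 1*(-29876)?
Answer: -1174500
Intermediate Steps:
p = 0 (p = sqrt(4 - 4) = sqrt(0) = 0)
O = 97875 (O = 67999 + 29876 = 97875)
S(Z) = -12 - 5*Z (S(Z) = (-12 - 6*Z) + Z = -12 - 5*Z)
S(p)*O = (-12 - 5*0)*97875 = (-12 + 0)*97875 = -12*97875 = -1174500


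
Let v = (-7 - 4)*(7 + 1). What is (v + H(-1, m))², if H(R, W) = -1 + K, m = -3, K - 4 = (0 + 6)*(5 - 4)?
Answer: 6241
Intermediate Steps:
K = 10 (K = 4 + (0 + 6)*(5 - 4) = 4 + 6*1 = 4 + 6 = 10)
v = -88 (v = -11*8 = -88)
H(R, W) = 9 (H(R, W) = -1 + 10 = 9)
(v + H(-1, m))² = (-88 + 9)² = (-79)² = 6241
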